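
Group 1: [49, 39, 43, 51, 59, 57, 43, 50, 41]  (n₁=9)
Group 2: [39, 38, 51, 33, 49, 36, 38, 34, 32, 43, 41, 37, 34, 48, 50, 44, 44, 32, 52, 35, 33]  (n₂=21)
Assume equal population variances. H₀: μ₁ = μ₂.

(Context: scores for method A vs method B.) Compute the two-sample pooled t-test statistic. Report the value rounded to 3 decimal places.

test statistic = 2.889

x̄₁=48.000, s₁=7.036, n₁=9
x̄₂=40.143, s₂=6.740, n₂=21
s_p² = [8·7.036² + 20·6.740²]/28 = 46.5918
SE = √(s_p²·(1/9+1/21)) = 2.7195
t = (48.000−40.143)/2.7195 = 2.8892
df = 28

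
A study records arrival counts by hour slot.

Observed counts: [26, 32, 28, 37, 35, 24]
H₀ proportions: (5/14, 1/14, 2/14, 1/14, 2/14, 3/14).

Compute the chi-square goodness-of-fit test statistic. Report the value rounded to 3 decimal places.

test statistic = 104.515

n = 182; E_i = n·p_i = [65.00, 13.00, 26.00, 13.00, 26.00, 39.00]
χ² = (26−65.00)²/65.00 + (32−13.00)²/13.00 + (28−26.00)²/26.00 + (37−13.00)²/13.00 + (35−26.00)²/26.00 + (24−39.00)²/39.00 = 104.5154
df = 5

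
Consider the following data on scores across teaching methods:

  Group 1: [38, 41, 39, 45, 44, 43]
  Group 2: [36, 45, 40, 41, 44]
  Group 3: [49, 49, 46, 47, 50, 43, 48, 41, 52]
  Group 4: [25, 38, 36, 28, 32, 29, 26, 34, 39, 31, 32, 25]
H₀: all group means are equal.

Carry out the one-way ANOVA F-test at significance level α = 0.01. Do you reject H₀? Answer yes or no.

Group means [41.67, 41.20, 47.22, 31.25], grand mean 39.250
SSB = Σnᵢ(x̄ᵢ−x̄)² = 1394.061; SSW = ΣΣ(x−x̄ᵢ)² = 443.939
MSB = 1394.061/3 = 464.6870; MSW = 443.939/28 = 15.8550
F = MSB/MSW = 29.3086
df = (3, 28)
p-value (upper-tail) = 0.00000
At α=0.01: p < α → reject H₀

reject H₀: yes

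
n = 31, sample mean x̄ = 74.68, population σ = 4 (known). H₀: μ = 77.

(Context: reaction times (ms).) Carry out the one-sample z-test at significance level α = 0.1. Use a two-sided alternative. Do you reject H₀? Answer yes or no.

reject H₀: yes

SE = σ/√n = 4/√31 = 0.7184
z = (x̄−μ₀)/SE = (74.68−77)/0.7184 = -3.2293
p-value (two-sided) = 0.00124
At α=0.1: p < α → reject H₀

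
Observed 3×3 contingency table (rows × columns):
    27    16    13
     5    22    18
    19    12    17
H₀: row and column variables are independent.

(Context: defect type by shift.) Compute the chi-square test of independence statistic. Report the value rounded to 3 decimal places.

Row totals [56, 45, 48], col totals [51, 50, 48], n=149
χ² = (27−19.17)²/19.17 + (16−18.79)²/18.79 + (13−18.04)²/18.04 + (5−15.40)²/15.40 + (22−15.10)²/15.10 + (18−14.50)²/14.50 + (19−16.43)²/16.43 + (12−16.11)²/16.11 + (17−15.46)²/15.46 = 17.6503
df = 4

test statistic = 17.650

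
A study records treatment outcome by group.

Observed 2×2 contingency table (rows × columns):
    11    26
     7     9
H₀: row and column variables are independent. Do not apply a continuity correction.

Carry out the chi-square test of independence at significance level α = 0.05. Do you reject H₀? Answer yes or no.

Row totals [37, 16], col totals [18, 35], n=53
χ² = (11−12.57)²/12.57 + (26−24.43)²/24.43 + (7−5.43)²/5.43 + (9−10.57)²/10.57 = 0.9790
df = 1
p-value (upper-tail) = 0.32245
At α=0.05: p ≥ α → fail to reject H₀

reject H₀: no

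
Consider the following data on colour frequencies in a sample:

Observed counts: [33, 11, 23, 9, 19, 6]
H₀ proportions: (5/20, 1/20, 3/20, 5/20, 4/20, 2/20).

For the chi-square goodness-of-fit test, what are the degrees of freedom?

degrees of freedom = 5

df = k − 1 = 6 − 1 = 5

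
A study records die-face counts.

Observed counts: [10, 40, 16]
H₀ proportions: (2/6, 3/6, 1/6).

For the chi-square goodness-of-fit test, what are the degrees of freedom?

df = k − 1 = 3 − 1 = 2

degrees of freedom = 2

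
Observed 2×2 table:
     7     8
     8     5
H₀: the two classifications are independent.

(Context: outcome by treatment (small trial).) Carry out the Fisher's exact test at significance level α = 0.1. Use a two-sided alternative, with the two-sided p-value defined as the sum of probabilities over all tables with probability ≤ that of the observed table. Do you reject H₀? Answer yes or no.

reject H₀: no

Margins: r₁=15, r₂=13, c₁=15, c₂=13, n=28
p_obs = C(15,7)·C(13,8)/C(28,15); sum pmf over tables with pmf ≤ p_obs
p-value (two-sided) = 0.47570
At α=0.1: p ≥ α → fail to reject H₀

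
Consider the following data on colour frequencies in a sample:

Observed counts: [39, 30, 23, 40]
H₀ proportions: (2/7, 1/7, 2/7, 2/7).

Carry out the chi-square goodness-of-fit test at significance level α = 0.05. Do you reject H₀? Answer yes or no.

n = 132; E_i = n·p_i = [37.71, 18.86, 37.71, 37.71]
χ² = (39−37.71)²/37.71 + (30−18.86)²/18.86 + (23−37.71)²/37.71 + (40−37.71)²/37.71 = 12.5076
df = 3
p-value (upper-tail) = 0.00583
At α=0.05: p < α → reject H₀

reject H₀: yes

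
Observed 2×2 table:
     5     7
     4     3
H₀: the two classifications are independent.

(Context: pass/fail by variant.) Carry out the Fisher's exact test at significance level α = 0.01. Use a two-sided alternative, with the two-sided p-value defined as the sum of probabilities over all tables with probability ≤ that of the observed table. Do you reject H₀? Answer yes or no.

reject H₀: no

Margins: r₁=12, r₂=7, c₁=9, c₂=10, n=19
p_obs = C(12,5)·C(7,4)/C(19,9); sum pmf over tables with pmf ≤ p_obs
p-value (two-sided) = 0.64992
At α=0.01: p ≥ α → fail to reject H₀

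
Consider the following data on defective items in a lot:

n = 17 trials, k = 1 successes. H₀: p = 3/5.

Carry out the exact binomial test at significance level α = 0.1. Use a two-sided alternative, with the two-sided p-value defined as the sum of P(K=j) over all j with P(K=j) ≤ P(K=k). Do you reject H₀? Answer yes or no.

Exact binomial: n=17, k=1, p₀=3/5=0.6000
P(X=j) = C(n,j)·p₀^j·(1−p₀)^(n−j); p = Σ P(X=j) over j with P(X=j) ≤ P(X=1)
p-value (two-sided) = 0.00000
At α=0.1: p < α → reject H₀

reject H₀: yes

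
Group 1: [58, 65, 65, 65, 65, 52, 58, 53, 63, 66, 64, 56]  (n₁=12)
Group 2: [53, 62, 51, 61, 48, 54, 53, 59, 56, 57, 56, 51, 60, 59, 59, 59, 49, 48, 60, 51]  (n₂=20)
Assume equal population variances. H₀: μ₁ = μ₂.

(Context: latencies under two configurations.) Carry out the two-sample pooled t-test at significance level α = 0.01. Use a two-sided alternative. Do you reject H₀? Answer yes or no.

reject H₀: yes

x̄₁=60.833, s₁=5.132, n₁=12
x̄₂=55.300, s₂=4.555, n₂=20
s_p² = [11·5.132² + 19·4.555²]/30 = 22.7956
SE = √(s_p²·(1/12+1/20)) = 1.7434
t = (60.833−55.300)/1.7434 = 3.1739
df = 30
p-value (two-sided) = 0.00346
At α=0.01: p < α → reject H₀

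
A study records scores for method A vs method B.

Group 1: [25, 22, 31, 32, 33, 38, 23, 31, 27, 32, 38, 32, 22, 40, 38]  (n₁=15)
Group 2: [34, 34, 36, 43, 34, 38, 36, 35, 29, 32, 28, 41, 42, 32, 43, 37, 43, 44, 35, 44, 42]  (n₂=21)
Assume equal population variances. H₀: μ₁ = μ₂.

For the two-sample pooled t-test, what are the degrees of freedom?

df = n₁ + n₂ − 2 = 15 + 21 − 2 = 34

degrees of freedom = 34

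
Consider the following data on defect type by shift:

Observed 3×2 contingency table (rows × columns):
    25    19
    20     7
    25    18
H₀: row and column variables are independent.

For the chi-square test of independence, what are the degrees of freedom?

df = (r−1)(c−1) = (3−1)·(2−1) = 2

degrees of freedom = 2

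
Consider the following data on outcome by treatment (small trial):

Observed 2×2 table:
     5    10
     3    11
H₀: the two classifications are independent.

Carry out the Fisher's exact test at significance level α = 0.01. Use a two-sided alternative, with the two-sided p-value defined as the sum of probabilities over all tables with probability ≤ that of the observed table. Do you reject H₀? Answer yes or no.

reject H₀: no

Margins: r₁=15, r₂=14, c₁=8, c₂=21, n=29
p_obs = C(15,5)·C(14,3)/C(29,8); sum pmf over tables with pmf ≤ p_obs
p-value (two-sided) = 0.68166
At α=0.01: p ≥ α → fail to reject H₀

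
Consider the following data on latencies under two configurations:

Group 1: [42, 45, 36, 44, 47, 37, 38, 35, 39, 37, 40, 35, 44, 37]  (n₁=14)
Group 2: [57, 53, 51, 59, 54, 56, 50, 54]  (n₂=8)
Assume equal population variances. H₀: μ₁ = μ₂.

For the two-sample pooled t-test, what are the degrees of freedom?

degrees of freedom = 20

df = n₁ + n₂ − 2 = 14 + 8 − 2 = 20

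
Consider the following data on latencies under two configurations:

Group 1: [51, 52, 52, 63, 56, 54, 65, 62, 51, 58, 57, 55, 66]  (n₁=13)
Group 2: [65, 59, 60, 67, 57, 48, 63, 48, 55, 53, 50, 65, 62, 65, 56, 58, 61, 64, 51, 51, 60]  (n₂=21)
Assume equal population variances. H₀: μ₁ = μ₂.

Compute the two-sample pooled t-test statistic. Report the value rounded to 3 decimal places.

x̄₁=57.077, s₁=5.346, n₁=13
x̄₂=58.000, s₂=6.017, n₂=21
s_p² = [12·5.346² + 20·6.017²]/32 = 33.3413
SE = √(s_p²·(1/13+1/21)) = 2.0377
t = (57.077−58.000)/2.0377 = -0.4530
df = 32

test statistic = -0.453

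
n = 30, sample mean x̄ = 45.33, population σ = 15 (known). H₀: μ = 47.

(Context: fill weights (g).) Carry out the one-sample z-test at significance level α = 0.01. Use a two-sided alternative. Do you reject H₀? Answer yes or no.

SE = σ/√n = 15/√30 = 2.7386
z = (x̄−μ₀)/SE = (45.33−47)/2.7386 = -0.6098
p-value (two-sided) = 0.54200
At α=0.01: p ≥ α → fail to reject H₀

reject H₀: no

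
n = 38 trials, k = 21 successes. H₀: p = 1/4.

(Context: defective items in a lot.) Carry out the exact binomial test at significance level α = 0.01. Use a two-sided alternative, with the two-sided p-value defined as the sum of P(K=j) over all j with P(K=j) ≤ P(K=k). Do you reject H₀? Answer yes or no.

Exact binomial: n=38, k=21, p₀=1/4=0.2500
P(X=j) = C(n,j)·p₀^j·(1−p₀)^(n−j); p = Σ P(X=j) over j with P(X=j) ≤ P(X=21)
p-value (two-sided) = 0.00008
At α=0.01: p < α → reject H₀

reject H₀: yes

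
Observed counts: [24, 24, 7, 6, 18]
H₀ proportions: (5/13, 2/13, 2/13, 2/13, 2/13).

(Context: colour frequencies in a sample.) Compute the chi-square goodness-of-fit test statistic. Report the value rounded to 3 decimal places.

test statistic = 21.001

n = 79; E_i = n·p_i = [30.38, 12.15, 12.15, 12.15, 12.15]
χ² = (24−30.38)²/30.38 + (24−12.15)²/12.15 + (7−12.15)²/12.15 + (6−12.15)²/12.15 + (18−12.15)²/12.15 = 21.0013
df = 4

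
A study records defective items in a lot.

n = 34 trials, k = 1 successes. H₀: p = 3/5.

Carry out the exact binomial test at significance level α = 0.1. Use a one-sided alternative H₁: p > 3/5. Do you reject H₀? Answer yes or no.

reject H₀: no

Exact binomial: n=34, k=1, p₀=3/5=0.6000
P(X≥1) from Σ C(n,i)·p₀^i·(1−p₀)^(n−i)
p-value (one-sided, H₁ greater) = 1.00000
At α=0.1: p ≥ α → fail to reject H₀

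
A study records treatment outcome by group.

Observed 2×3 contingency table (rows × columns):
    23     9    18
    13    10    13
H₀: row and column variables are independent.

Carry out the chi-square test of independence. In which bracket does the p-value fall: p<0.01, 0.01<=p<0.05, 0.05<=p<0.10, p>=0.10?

p-value bracket: p>=0.10

Row totals [50, 36], col totals [36, 19, 31], n=86
χ² = (23−20.93)²/20.93 + (9−11.05)²/11.05 + (18−18.02)²/18.02 + (13−15.07)²/15.07 + (10−7.95)²/7.95 + (13−12.98)²/12.98 = 1.3948
df = 2
p-value (upper-tail) = 0.49789
→ bracket: p>=0.10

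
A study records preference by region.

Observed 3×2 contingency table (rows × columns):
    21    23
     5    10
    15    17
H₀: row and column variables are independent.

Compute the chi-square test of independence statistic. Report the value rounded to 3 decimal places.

Row totals [44, 15, 32], col totals [41, 50], n=91
χ² = (21−19.82)²/19.82 + (23−24.18)²/24.18 + (5−6.76)²/6.76 + (10−8.24)²/8.24 + (15−14.42)²/14.42 + (17−17.58)²/17.58 = 1.0023
df = 2

test statistic = 1.002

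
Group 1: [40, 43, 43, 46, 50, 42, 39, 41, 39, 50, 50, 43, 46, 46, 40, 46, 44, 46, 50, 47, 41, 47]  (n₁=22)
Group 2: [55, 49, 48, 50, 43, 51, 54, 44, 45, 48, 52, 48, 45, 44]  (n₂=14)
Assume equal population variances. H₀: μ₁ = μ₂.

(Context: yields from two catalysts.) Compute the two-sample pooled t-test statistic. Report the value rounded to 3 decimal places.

test statistic = -2.971

x̄₁=44.500, s₁=3.674, n₁=22
x̄₂=48.286, s₂=3.811, n₂=14
s_p² = [21·3.674² + 13·3.811²]/34 = 13.8929
SE = √(s_p²·(1/22+1/14)) = 1.2743
t = (44.500−48.286)/1.2743 = -2.9708
df = 34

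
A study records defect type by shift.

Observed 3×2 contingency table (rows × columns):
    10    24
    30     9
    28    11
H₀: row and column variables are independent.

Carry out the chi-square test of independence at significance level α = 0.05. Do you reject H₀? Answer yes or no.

reject H₀: yes

Row totals [34, 39, 39], col totals [68, 44], n=112
χ² = (10−20.64)²/20.64 + (24−13.36)²/13.36 + (30−23.68)²/23.68 + (9−15.32)²/15.32 + (28−23.68)²/23.68 + (11−15.32)²/15.32 = 20.2706
df = 2
p-value (upper-tail) = 0.00004
At α=0.05: p < α → reject H₀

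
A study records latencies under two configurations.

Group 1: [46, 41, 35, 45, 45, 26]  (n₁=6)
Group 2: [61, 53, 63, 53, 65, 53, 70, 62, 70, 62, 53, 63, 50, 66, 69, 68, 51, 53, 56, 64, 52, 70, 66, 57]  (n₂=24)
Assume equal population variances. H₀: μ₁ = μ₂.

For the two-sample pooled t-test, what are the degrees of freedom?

degrees of freedom = 28

df = n₁ + n₂ − 2 = 6 + 24 − 2 = 28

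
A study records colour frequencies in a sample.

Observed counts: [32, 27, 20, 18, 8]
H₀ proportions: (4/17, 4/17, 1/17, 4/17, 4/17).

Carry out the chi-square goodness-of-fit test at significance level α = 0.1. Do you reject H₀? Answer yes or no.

reject H₀: yes

n = 105; E_i = n·p_i = [24.71, 24.71, 6.18, 24.71, 24.71]
χ² = (32−24.71)²/24.71 + (27−24.71)²/24.71 + (20−6.18)²/6.18 + (18−24.71)²/24.71 + (8−24.71)²/24.71 = 46.4214
df = 4
p-value (upper-tail) = 0.00000
At α=0.1: p < α → reject H₀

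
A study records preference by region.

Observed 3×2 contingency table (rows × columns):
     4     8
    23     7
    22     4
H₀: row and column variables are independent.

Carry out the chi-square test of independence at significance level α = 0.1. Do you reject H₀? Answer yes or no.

Row totals [12, 30, 26], col totals [49, 19], n=68
χ² = (4−8.65)²/8.65 + (8−3.35)²/3.35 + (23−21.62)²/21.62 + (7−8.38)²/8.38 + (22−18.74)²/18.74 + (4−7.26)²/7.26 = 11.2904
df = 2
p-value (upper-tail) = 0.00353
At α=0.1: p < α → reject H₀

reject H₀: yes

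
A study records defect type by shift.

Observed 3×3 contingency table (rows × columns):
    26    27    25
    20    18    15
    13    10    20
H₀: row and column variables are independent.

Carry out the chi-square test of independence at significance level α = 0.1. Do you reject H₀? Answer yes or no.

reject H₀: no

Row totals [78, 53, 43], col totals [59, 55, 60], n=174
χ² = (26−26.45)²/26.45 + (27−24.66)²/24.66 + (25−26.90)²/26.90 + (20−17.97)²/17.97 + (18−16.75)²/16.75 + (15−18.28)²/18.28 + (13−14.58)²/14.58 + (10−13.59)²/13.59 + (20−14.83)²/14.83 = 4.1983
df = 4
p-value (upper-tail) = 0.37984
At α=0.1: p ≥ α → fail to reject H₀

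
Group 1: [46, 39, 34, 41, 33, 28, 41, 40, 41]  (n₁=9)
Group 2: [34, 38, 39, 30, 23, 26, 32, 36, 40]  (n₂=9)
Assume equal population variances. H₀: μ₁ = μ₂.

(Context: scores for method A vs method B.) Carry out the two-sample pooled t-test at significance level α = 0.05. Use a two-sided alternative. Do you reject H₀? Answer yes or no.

reject H₀: no

x̄₁=38.111, s₁=5.442, n₁=9
x̄₂=33.111, s₂=5.904, n₂=9
s_p² = [8·5.442² + 8·5.904²]/16 = 32.2361
SE = √(s_p²·(1/9+1/9)) = 2.6765
t = (38.111−33.111)/2.6765 = 1.8681
df = 16
p-value (two-sided) = 0.08017
At α=0.05: p ≥ α → fail to reject H₀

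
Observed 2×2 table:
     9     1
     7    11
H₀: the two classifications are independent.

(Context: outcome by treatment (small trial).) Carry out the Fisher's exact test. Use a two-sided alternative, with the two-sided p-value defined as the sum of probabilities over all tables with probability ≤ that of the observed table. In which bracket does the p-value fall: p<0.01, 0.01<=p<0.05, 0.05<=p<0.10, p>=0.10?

p-value bracket: 0.01<=p<0.05

Margins: r₁=10, r₂=18, c₁=16, c₂=12, n=28
p_obs = C(10,9)·C(18,7)/C(28,16); sum pmf over tables with pmf ≤ p_obs
p-value (two-sided) = 0.01587
→ bracket: 0.01<=p<0.05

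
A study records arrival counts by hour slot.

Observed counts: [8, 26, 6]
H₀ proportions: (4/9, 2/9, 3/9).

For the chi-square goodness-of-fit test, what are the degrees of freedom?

degrees of freedom = 2

df = k − 1 = 3 − 1 = 2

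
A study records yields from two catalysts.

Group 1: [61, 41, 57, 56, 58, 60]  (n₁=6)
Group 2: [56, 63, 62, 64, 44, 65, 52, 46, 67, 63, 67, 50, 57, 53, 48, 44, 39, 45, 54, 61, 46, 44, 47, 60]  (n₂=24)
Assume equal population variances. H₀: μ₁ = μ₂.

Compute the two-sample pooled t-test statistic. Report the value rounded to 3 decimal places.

x̄₁=55.500, s₁=7.342, n₁=6
x̄₂=54.042, s₂=8.655, n₂=24
s_p² = [5·7.342² + 23·8.655²]/28 = 71.1592
SE = √(s_p²·(1/6+1/24)) = 3.8503
t = (55.500−54.042)/3.8503 = 0.3788
df = 28

test statistic = 0.379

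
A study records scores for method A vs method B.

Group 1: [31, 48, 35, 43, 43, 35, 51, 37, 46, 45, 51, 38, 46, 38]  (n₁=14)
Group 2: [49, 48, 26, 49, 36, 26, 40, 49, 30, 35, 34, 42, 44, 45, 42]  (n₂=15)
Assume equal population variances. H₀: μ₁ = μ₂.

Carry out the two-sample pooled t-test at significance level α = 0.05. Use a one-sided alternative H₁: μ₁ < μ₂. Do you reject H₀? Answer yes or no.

reject H₀: no

x̄₁=41.929, s₁=6.306, n₁=14
x̄₂=39.667, s₂=8.121, n₂=15
s_p² = [13·6.306² + 14·8.121²]/27 = 53.3430
SE = √(s_p²·(1/14+1/15)) = 2.7141
t = (41.929−39.667)/2.7141 = 0.8334
df = 27
p-value (one-sided, H₁ less) = 0.79403
At α=0.05: p ≥ α → fail to reject H₀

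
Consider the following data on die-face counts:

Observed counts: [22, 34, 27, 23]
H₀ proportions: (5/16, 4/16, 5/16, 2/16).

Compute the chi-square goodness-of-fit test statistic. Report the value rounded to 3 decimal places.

n = 106; E_i = n·p_i = [33.12, 26.50, 33.12, 13.25]
χ² = (22−33.12)²/33.12 + (34−26.50)²/26.50 + (27−33.12)²/33.12 + (23−13.25)²/13.25 = 14.1660
df = 3

test statistic = 14.166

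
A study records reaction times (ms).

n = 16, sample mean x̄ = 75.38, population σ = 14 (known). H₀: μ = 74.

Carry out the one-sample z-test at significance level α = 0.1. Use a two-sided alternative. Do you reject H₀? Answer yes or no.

reject H₀: no

SE = σ/√n = 14/√16 = 3.5000
z = (x̄−μ₀)/SE = (75.38−74)/3.5000 = 0.3943
p-value (two-sided) = 0.69337
At α=0.1: p ≥ α → fail to reject H₀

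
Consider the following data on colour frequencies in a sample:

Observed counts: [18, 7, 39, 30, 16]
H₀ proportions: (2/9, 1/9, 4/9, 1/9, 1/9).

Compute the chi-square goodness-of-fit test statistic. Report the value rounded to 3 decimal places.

n = 110; E_i = n·p_i = [24.44, 12.22, 48.89, 12.22, 12.22]
χ² = (18−24.44)²/24.44 + (7−12.22)²/12.22 + (39−48.89)²/48.89 + (30−12.22)²/12.22 + (16−12.22)²/12.22 = 32.9568
df = 4

test statistic = 32.957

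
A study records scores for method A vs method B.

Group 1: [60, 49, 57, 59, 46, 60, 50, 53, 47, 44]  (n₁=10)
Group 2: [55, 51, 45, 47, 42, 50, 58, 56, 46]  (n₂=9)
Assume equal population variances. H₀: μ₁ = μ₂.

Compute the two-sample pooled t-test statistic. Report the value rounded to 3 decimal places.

test statistic = 0.933

x̄₁=52.500, s₁=6.133, n₁=10
x̄₂=50.000, s₂=5.477, n₂=9
s_p² = [9·6.133² + 8·5.477²]/17 = 34.0294
SE = √(s_p²·(1/10+1/9)) = 2.6803
t = (52.500−50.000)/2.6803 = 0.9327
df = 17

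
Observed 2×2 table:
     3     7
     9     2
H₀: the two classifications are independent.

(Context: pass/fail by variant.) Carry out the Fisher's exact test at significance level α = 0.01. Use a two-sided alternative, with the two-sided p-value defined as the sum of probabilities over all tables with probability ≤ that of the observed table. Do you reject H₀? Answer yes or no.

reject H₀: no

Margins: r₁=10, r₂=11, c₁=12, c₂=9, n=21
p_obs = C(10,3)·C(11,9)/C(21,12); sum pmf over tables with pmf ≤ p_obs
p-value (two-sided) = 0.02997
At α=0.01: p ≥ α → fail to reject H₀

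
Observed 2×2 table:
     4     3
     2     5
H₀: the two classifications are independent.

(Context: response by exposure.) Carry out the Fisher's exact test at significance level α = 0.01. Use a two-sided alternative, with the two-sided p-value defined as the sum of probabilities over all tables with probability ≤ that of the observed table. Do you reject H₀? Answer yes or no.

reject H₀: no

Margins: r₁=7, r₂=7, c₁=6, c₂=8, n=14
p_obs = C(7,4)·C(7,2)/C(14,6); sum pmf over tables with pmf ≤ p_obs
p-value (two-sided) = 0.59207
At α=0.01: p ≥ α → fail to reject H₀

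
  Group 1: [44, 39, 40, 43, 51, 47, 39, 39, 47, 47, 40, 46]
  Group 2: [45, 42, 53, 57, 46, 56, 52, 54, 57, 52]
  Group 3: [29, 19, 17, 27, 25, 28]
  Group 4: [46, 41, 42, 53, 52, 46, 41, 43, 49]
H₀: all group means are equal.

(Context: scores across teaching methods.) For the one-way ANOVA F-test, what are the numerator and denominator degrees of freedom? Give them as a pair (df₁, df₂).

degrees of freedom = [3, 33]

k = 4 groups, N = 37 total
df = (k−1, N−k) = (4−1, 37−4) = (3, 33)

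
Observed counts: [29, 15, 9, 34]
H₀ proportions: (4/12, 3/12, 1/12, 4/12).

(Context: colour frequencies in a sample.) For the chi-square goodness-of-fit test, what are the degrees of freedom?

df = k − 1 = 4 − 1 = 3

degrees of freedom = 3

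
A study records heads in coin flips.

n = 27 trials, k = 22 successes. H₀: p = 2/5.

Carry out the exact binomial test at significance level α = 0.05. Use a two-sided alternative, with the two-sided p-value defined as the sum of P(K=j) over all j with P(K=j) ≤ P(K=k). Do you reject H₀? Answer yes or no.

reject H₀: yes

Exact binomial: n=27, k=22, p₀=2/5=0.4000
P(X=j) = C(n,j)·p₀^j·(1−p₀)^(n−j); p = Σ P(X=j) over j with P(X=j) ≤ P(X=22)
p-value (two-sided) = 0.00001
At α=0.05: p < α → reject H₀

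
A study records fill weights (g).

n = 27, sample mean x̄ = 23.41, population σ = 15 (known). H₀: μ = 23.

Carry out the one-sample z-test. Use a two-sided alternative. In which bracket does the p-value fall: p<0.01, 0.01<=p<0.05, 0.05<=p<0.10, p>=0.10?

p-value bracket: p>=0.10

SE = σ/√n = 15/√27 = 2.8868
z = (x̄−μ₀)/SE = (23.41−23)/2.8868 = 0.1420
p-value (two-sided) = 0.88706
→ bracket: p>=0.10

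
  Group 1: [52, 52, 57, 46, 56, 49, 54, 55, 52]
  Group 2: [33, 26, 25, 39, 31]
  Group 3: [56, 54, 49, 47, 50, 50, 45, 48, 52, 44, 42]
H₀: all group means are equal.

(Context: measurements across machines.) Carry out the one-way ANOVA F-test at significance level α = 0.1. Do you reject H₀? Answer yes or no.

Group means [52.56, 30.80, 48.82], grand mean 46.560
SSB = Σnᵢ(x̄ᵢ−x̄)² = 1621.501; SSW = ΣΣ(x−x̄ᵢ)² = 404.659
MSB = 1621.501/2 = 810.7507; MSW = 404.659/22 = 18.3936
F = MSB/MSW = 44.0779
df = (2, 22)
p-value (upper-tail) = 0.00000
At α=0.1: p < α → reject H₀

reject H₀: yes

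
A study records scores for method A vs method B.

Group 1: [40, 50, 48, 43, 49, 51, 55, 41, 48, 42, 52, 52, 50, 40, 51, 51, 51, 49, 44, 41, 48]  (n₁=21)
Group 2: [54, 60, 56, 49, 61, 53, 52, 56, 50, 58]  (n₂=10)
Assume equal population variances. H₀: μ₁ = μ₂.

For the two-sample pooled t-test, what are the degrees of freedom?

df = n₁ + n₂ − 2 = 21 + 10 − 2 = 29

degrees of freedom = 29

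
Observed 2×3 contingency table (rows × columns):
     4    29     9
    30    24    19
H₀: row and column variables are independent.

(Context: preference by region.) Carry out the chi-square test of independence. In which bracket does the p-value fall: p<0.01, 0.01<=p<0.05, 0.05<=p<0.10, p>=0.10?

p-value bracket: p<0.01

Row totals [42, 73], col totals [34, 53, 28], n=115
χ² = (4−12.42)²/12.42 + (29−19.36)²/19.36 + (9−10.23)²/10.23 + (30−21.58)²/21.58 + (24−33.64)²/33.64 + (19−17.77)²/17.77 = 16.7889
df = 2
p-value (upper-tail) = 0.00023
→ bracket: p<0.01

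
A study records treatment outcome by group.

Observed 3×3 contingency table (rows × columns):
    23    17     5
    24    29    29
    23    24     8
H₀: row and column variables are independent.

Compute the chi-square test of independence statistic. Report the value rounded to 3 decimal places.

test statistic = 14.321

Row totals [45, 82, 55], col totals [70, 70, 42], n=182
χ² = (23−17.31)²/17.31 + (17−17.31)²/17.31 + (5−10.38)²/10.38 + (24−31.54)²/31.54 + (29−31.54)²/31.54 + (29−18.92)²/18.92 + (23−21.15)²/21.15 + (24−21.15)²/21.15 + (8−12.69)²/12.69 = 14.3208
df = 4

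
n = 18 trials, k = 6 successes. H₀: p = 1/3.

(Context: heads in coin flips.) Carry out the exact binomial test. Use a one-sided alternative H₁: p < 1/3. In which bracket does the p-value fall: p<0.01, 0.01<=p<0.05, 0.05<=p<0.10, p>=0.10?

Exact binomial: n=18, k=6, p₀=1/3=0.3333
P(X≤6) from Σ C(n,i)·p₀^i·(1−p₀)^(n−i)
p-value (one-sided, H₁ less) = 0.60851
→ bracket: p>=0.10

p-value bracket: p>=0.10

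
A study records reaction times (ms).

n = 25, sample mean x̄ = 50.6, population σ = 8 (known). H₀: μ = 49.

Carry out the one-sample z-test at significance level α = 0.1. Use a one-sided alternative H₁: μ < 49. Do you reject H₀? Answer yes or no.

SE = σ/√n = 8/√25 = 1.6000
z = (x̄−μ₀)/SE = (50.6−49)/1.6000 = 1.0000
p-value (one-sided, H₁ less) = 0.84134
At α=0.1: p ≥ α → fail to reject H₀

reject H₀: no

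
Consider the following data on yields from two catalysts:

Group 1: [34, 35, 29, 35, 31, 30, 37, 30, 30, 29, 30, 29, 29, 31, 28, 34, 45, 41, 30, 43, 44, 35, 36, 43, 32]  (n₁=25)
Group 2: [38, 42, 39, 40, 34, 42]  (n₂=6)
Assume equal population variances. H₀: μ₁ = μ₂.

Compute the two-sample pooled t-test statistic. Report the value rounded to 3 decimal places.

x̄₁=34.000, s₁=5.346, n₁=25
x̄₂=39.167, s₂=2.994, n₂=6
s_p² = [24·5.346² + 5·2.994²]/29 = 25.2011
SE = √(s_p²·(1/25+1/6)) = 2.2822
t = (34.000−39.167)/2.2822 = -2.2639
df = 29

test statistic = -2.264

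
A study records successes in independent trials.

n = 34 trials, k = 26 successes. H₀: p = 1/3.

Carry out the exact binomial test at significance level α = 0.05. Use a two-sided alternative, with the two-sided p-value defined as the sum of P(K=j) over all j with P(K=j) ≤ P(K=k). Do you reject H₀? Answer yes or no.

reject H₀: yes

Exact binomial: n=34, k=26, p₀=1/3=0.3333
P(X=j) = C(n,j)·p₀^j·(1−p₀)^(n−j); p = Σ P(X=j) over j with P(X=j) ≤ P(X=26)
p-value (two-sided) = 0.00000
At α=0.05: p < α → reject H₀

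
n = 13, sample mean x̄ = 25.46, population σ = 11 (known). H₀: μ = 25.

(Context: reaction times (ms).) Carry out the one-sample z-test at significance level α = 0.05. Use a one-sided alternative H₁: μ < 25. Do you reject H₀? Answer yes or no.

reject H₀: no

SE = σ/√n = 11/√13 = 3.0509
z = (x̄−μ₀)/SE = (25.46−25)/3.0509 = 0.1508
p-value (one-sided, H₁ less) = 0.55992
At α=0.05: p ≥ α → fail to reject H₀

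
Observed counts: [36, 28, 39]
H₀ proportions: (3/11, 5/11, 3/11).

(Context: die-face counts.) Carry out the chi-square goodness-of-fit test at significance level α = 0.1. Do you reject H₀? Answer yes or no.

reject H₀: yes

n = 103; E_i = n·p_i = [28.09, 46.82, 28.09]
χ² = (36−28.09)²/28.09 + (28−46.82)²/46.82 + (39−28.09)²/28.09 = 14.0272
df = 2
p-value (upper-tail) = 0.00090
At α=0.1: p < α → reject H₀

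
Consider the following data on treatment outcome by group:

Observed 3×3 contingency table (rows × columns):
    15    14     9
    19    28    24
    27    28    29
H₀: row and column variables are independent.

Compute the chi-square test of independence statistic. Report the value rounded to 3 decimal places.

test statistic = 2.734

Row totals [38, 71, 84], col totals [61, 70, 62], n=193
χ² = (15−12.01)²/12.01 + (14−13.78)²/13.78 + (9−12.21)²/12.21 + (19−22.44)²/22.44 + (28−25.75)²/25.75 + (24−22.81)²/22.81 + (27−26.55)²/26.55 + (28−30.47)²/30.47 + (29−26.98)²/26.98 = 2.7342
df = 4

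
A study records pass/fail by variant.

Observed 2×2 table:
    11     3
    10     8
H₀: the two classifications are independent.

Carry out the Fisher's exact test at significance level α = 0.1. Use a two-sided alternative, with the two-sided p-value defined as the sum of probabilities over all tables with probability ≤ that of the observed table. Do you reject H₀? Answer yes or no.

reject H₀: no

Margins: r₁=14, r₂=18, c₁=21, c₂=11, n=32
p_obs = C(14,11)·C(18,10)/C(32,21); sum pmf over tables with pmf ≤ p_obs
p-value (two-sided) = 0.26564
At α=0.1: p ≥ α → fail to reject H₀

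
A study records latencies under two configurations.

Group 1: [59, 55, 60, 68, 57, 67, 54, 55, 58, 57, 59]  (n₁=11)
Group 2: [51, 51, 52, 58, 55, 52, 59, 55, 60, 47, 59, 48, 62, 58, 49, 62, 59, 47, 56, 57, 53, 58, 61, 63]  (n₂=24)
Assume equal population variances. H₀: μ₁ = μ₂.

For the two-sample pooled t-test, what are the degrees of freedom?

degrees of freedom = 33

df = n₁ + n₂ − 2 = 11 + 24 − 2 = 33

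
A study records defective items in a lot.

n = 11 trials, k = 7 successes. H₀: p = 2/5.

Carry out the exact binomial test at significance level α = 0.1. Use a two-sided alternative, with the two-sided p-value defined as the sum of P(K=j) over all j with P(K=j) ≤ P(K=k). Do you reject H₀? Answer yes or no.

Exact binomial: n=11, k=7, p₀=2/5=0.4000
P(X=j) = C(n,j)·p₀^j·(1−p₀)^(n−j); p = Σ P(X=j) over j with P(X=j) ≤ P(X=7)
p-value (two-sided) = 0.12959
At α=0.1: p ≥ α → fail to reject H₀

reject H₀: no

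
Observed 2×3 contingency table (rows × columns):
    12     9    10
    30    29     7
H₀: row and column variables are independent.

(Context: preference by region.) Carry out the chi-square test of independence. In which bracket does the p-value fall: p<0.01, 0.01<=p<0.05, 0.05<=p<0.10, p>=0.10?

Row totals [31, 66], col totals [42, 38, 17], n=97
χ² = (12−13.42)²/13.42 + (9−12.14)²/12.14 + (10−5.43)²/5.43 + (30−28.58)²/28.58 + (29−25.86)²/25.86 + (7−11.57)²/11.57 = 7.0604
df = 2
p-value (upper-tail) = 0.02930
→ bracket: 0.01<=p<0.05

p-value bracket: 0.01<=p<0.05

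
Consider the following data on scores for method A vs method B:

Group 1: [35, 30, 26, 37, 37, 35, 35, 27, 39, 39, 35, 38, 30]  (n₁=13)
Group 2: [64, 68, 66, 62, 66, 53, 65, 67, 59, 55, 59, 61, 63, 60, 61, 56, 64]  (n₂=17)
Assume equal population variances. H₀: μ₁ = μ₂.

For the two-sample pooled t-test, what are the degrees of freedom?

df = n₁ + n₂ − 2 = 13 + 17 − 2 = 28

degrees of freedom = 28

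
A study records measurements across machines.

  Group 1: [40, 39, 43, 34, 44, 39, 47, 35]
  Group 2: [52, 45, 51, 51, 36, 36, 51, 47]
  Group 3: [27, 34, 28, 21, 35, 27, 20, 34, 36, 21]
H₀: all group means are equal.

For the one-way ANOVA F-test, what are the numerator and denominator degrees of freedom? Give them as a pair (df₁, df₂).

k = 3 groups, N = 26 total
df = (k−1, N−k) = (3−1, 26−3) = (2, 23)

degrees of freedom = [2, 23]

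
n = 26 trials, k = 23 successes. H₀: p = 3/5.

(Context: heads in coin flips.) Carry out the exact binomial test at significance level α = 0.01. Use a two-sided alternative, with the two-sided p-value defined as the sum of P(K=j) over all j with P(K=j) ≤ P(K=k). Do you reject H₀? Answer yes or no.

Exact binomial: n=26, k=23, p₀=3/5=0.6000
P(X=j) = C(n,j)·p₀^j·(1−p₀)^(n−j); p = Σ P(X=j) over j with P(X=j) ≤ P(X=23)
p-value (two-sided) = 0.00224
At α=0.01: p < α → reject H₀

reject H₀: yes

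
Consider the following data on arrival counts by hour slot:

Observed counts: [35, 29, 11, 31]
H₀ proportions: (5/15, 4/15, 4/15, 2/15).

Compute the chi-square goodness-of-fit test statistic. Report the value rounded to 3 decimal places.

n = 106; E_i = n·p_i = [35.33, 28.27, 28.27, 14.13]
χ² = (35−35.33)²/35.33 + (29−28.27)²/28.27 + (11−28.27)²/28.27 + (31−14.13)²/14.13 = 30.6981
df = 3

test statistic = 30.698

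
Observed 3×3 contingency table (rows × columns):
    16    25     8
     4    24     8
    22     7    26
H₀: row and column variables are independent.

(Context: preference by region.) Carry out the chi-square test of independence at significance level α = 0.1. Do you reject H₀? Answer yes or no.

Row totals [49, 36, 55], col totals [42, 56, 42], n=140
χ² = (16−14.70)²/14.70 + (25−19.60)²/19.60 + (8−14.70)²/14.70 + (4−10.80)²/10.80 + (24−14.40)²/14.40 + (8−10.80)²/10.80 + (22−16.50)²/16.50 + (7−22.00)²/22.00 + (26−16.50)²/16.50 = 33.5942
df = 4
p-value (upper-tail) = 0.00000
At α=0.1: p < α → reject H₀

reject H₀: yes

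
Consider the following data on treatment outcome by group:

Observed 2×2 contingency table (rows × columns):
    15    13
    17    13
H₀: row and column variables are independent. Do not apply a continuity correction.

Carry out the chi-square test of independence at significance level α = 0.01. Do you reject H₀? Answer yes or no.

Row totals [28, 30], col totals [32, 26], n=58
χ² = (15−15.45)²/15.45 + (13−12.55)²/12.55 + (17−16.55)²/16.55 + (13−13.45)²/13.45 = 0.0561
df = 1
p-value (upper-tail) = 0.81277
At α=0.01: p ≥ α → fail to reject H₀

reject H₀: no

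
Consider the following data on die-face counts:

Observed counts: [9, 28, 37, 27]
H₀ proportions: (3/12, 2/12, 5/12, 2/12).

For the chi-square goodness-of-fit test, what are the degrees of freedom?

degrees of freedom = 3

df = k − 1 = 4 − 1 = 3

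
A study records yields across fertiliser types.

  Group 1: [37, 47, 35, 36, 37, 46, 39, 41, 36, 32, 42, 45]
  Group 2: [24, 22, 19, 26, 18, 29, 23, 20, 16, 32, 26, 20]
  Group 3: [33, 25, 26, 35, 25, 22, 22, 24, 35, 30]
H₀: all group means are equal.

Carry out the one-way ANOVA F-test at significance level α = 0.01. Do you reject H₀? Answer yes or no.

reject H₀: yes

Group means [39.42, 22.92, 27.70], grand mean 30.147
SSB = Σnᵢ(x̄ᵢ−x̄)² = 1718.331; SSW = ΣΣ(x−x̄ᵢ)² = 731.933
MSB = 1718.331/2 = 859.1657; MSW = 731.933/31 = 23.6108
F = MSB/MSW = 36.3887
df = (2, 31)
p-value (upper-tail) = 0.00000
At α=0.01: p < α → reject H₀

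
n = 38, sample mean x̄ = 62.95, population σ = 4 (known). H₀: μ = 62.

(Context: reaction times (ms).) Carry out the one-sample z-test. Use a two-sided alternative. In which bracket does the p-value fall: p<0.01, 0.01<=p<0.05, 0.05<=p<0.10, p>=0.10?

SE = σ/√n = 4/√38 = 0.6489
z = (x̄−μ₀)/SE = (62.95−62)/0.6489 = 1.4640
p-value (two-sided) = 0.14318
→ bracket: p>=0.10

p-value bracket: p>=0.10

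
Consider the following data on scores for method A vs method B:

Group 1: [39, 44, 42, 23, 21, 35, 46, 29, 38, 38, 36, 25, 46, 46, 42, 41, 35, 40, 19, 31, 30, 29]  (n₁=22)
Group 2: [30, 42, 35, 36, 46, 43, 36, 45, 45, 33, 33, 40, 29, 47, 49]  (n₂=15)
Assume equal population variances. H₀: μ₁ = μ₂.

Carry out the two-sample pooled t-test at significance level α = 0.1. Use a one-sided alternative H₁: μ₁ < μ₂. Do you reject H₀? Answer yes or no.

x̄₁=35.227, s₁=8.298, n₁=22
x̄₂=39.267, s₂=6.530, n₂=15
s_p² = [21·8.298² + 14·6.530²]/35 = 58.3656
SE = √(s_p²·(1/22+1/15)) = 2.5581
t = (35.227−39.267)/2.5581 = -1.5790
df = 35
p-value (one-sided, H₁ less) = 0.06166
At α=0.1: p < α → reject H₀

reject H₀: yes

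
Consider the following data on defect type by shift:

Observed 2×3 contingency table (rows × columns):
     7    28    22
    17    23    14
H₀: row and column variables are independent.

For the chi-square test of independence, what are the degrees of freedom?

df = (r−1)(c−1) = (2−1)·(3−1) = 2

degrees of freedom = 2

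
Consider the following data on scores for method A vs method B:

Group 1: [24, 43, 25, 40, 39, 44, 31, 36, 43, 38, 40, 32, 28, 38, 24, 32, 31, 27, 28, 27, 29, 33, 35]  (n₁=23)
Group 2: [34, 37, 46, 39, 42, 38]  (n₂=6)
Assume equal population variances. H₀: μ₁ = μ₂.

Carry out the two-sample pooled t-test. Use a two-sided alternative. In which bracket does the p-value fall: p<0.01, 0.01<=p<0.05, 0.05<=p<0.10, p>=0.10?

x̄₁=33.348, s₁=6.358, n₁=23
x̄₂=39.333, s₂=4.179, n₂=6
s_p² = [22·6.358² + 5·4.179²]/27 = 36.1685
SE = √(s_p²·(1/23+1/6)) = 2.7569
t = (33.348−39.333)/2.7569 = -2.1711
df = 27
p-value (two-sided) = 0.03888
→ bracket: 0.01<=p<0.05

p-value bracket: 0.01<=p<0.05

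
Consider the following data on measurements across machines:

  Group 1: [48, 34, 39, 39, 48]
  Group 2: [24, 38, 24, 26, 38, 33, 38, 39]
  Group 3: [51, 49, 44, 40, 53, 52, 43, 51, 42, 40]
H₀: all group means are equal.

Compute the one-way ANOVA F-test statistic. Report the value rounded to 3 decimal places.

test statistic = 12.267

Group means [41.60, 32.50, 46.50], grand mean 40.565
SSB = Σnᵢ(x̄ᵢ−x̄)² = 877.952; SSW = ΣΣ(x−x̄ᵢ)² = 715.700
MSB = 877.952/2 = 438.9761; MSW = 715.700/20 = 35.7850
F = MSB/MSW = 12.2670
df = (2, 20)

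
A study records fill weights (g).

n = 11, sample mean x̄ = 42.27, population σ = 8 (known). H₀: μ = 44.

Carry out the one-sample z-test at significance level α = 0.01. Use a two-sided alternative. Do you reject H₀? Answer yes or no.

SE = σ/√n = 8/√11 = 2.4121
z = (x̄−μ₀)/SE = (42.27−44)/2.4121 = -0.7172
p-value (two-sided) = 0.47324
At α=0.01: p ≥ α → fail to reject H₀

reject H₀: no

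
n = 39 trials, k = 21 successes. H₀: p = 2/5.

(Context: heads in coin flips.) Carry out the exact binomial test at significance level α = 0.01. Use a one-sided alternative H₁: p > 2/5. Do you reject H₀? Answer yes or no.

reject H₀: no

Exact binomial: n=39, k=21, p₀=2/5=0.4000
P(X≥21) from Σ C(n,i)·p₀^i·(1−p₀)^(n−i)
p-value (one-sided, H₁ greater) = 0.05588
At α=0.01: p ≥ α → fail to reject H₀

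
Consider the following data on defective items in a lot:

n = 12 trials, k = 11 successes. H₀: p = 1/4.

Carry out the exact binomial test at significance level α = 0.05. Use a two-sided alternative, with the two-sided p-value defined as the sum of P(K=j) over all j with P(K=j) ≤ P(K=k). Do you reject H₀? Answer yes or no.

reject H₀: yes

Exact binomial: n=12, k=11, p₀=1/4=0.2500
P(X=j) = C(n,j)·p₀^j·(1−p₀)^(n−j); p = Σ P(X=j) over j with P(X=j) ≤ P(X=11)
p-value (two-sided) = 0.00000
At α=0.05: p < α → reject H₀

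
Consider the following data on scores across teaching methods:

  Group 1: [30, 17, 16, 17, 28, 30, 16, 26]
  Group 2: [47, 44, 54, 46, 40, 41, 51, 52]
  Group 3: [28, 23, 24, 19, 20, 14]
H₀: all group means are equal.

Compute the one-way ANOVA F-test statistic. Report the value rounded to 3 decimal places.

Group means [22.50, 46.88, 21.33], grand mean 31.045
SSB = Σnᵢ(x̄ᵢ−x̄)² = 3154.746; SSW = ΣΣ(x−x̄ᵢ)² = 600.208
MSB = 3154.746/2 = 1577.3731; MSW = 600.208/19 = 31.5899
F = MSB/MSW = 49.9328
df = (2, 19)

test statistic = 49.933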